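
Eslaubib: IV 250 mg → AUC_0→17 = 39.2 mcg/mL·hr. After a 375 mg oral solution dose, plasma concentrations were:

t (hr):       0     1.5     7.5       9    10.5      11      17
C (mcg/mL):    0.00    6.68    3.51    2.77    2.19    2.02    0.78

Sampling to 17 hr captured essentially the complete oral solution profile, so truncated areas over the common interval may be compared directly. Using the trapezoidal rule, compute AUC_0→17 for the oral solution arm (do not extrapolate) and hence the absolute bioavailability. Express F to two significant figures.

Trapezoidal AUC_0→17 (oral solution):
  [0→1.5]: (0.00+6.68)/2 × 1.5 = 5.01
  [1.5→7.5]: (6.68+3.51)/2 × 6 = 30.57
  [7.5→9]: (3.51+2.77)/2 × 1.5 = 4.71
  [9→10.5]: (2.77+2.19)/2 × 1.5 = 3.72
  [10.5→11]: (2.19+2.02)/2 × 0.5 = 1.0525
  [11→17]: (2.02+0.78)/2 × 6 = 8.4
  Sum = 53.4625 mcg/mL·hr
F = (AUC_ev/D_ev)/(AUC_iv/D_iv) = (53.4625/375)/(39.2/250) = 0.142567/0.1568 = 0.9092

F = 0.91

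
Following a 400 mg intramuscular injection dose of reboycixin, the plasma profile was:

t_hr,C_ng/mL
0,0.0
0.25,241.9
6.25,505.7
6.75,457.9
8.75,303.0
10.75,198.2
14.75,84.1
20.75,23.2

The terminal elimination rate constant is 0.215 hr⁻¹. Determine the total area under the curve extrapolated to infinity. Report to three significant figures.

AUC = 4770 ng/mL·hr

Trapezoidal AUC_0→20.75:
  [0→0.25]: (0.0+241.9)/2 × 0.25 = 30.2375
  [0.25→6.25]: (241.9+505.7)/2 × 6 = 2242.8
  [6.25→6.75]: (505.7+457.9)/2 × 0.5 = 240.9
  [6.75→8.75]: (457.9+303.0)/2 × 2 = 760.9
  [8.75→10.75]: (303.0+198.2)/2 × 2 = 501.2
  [10.75→14.75]: (198.2+84.1)/2 × 4 = 564.6
  [14.75→20.75]: (84.1+23.2)/2 × 6 = 321.9
  Sum = 4662.5375 ng/mL·hr
Extrapolated tail: C_last / k_e = 23.2 / 0.215 = 107.907
AUC_0→∞ = 4662.5375 + 107.907 = 4770.4445 ng/mL·hr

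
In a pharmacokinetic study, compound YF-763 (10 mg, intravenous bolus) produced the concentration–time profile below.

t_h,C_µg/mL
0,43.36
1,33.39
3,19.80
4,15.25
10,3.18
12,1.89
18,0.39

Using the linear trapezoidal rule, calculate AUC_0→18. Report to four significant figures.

Trapezoidal AUC_0→18:
  [0→1]: (43.36+33.39)/2 × 1 = 38.375
  [1→3]: (33.39+19.80)/2 × 2 = 53.19
  [3→4]: (19.80+15.25)/2 × 1 = 17.525
  [4→10]: (15.25+3.18)/2 × 6 = 55.29
  [10→12]: (3.18+1.89)/2 × 2 = 5.07
  [12→18]: (1.89+0.39)/2 × 6 = 6.84
  Sum = 176.29 µg/mL·h

AUC = 176.3 µg/mL·h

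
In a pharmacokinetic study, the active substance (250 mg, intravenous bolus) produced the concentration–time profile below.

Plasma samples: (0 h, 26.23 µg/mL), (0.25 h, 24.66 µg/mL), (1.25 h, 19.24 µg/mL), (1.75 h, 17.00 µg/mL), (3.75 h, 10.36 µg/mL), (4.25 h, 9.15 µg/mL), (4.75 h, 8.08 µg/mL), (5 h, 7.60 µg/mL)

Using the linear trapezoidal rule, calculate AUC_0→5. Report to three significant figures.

Trapezoidal AUC_0→5:
  [0→0.25]: (26.23+24.66)/2 × 0.25 = 6.36125
  [0.25→1.25]: (24.66+19.24)/2 × 1 = 21.95
  [1.25→1.75]: (19.24+17.00)/2 × 0.5 = 9.06
  [1.75→3.75]: (17.00+10.36)/2 × 2 = 27.36
  [3.75→4.25]: (10.36+9.15)/2 × 0.5 = 4.8775
  [4.25→4.75]: (9.15+8.08)/2 × 0.5 = 4.3075
  [4.75→5]: (8.08+7.60)/2 × 0.25 = 1.96
  Sum = 75.87625 µg/mL·h

AUC = 75.9 µg/mL·h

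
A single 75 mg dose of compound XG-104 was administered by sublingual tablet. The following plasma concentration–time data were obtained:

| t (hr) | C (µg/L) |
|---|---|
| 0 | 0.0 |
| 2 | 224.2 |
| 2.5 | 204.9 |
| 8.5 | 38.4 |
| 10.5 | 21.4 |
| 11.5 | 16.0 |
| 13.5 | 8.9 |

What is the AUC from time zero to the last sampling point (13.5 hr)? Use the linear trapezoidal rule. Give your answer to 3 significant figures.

Trapezoidal AUC_0→13.5:
  [0→2]: (0.0+224.2)/2 × 2 = 224.2
  [2→2.5]: (224.2+204.9)/2 × 0.5 = 107.275
  [2.5→8.5]: (204.9+38.4)/2 × 6 = 729.9
  [8.5→10.5]: (38.4+21.4)/2 × 2 = 59.8
  [10.5→11.5]: (21.4+16.0)/2 × 1 = 18.7
  [11.5→13.5]: (16.0+8.9)/2 × 2 = 24.9
  Sum = 1164.775 µg/L·hr

AUC = 1160 µg/L·hr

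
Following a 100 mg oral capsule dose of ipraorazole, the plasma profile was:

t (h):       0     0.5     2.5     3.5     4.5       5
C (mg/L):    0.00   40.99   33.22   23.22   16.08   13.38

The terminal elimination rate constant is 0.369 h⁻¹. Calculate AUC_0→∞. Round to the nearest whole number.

AUC = 176 mg/L·h

Trapezoidal AUC_0→5:
  [0→0.5]: (0.00+40.99)/2 × 0.5 = 10.2475
  [0.5→2.5]: (40.99+33.22)/2 × 2 = 74.21
  [2.5→3.5]: (33.22+23.22)/2 × 1 = 28.22
  [3.5→4.5]: (23.22+16.08)/2 × 1 = 19.65
  [4.5→5]: (16.08+13.38)/2 × 0.5 = 7.365
  Sum = 139.6925 mg/L·h
Extrapolated tail: C_last / k_e = 13.38 / 0.369 = 36.260
AUC_0→∞ = 139.6925 + 36.260 = 175.9525 mg/L·h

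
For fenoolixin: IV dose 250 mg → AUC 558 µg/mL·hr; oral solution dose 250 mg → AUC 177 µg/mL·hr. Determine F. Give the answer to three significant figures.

F = 0.317

F = (AUC_ev / D_ev) / (AUC_iv / D_iv)
  = (177/250) / (558/250)
  = 0.708 / 2.232 = 0.3172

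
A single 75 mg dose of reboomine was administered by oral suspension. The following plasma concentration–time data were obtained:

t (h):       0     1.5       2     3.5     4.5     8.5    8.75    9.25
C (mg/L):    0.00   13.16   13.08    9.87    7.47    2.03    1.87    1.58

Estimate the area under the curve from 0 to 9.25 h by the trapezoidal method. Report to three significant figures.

AUC = 62.7 mg/L·h

Trapezoidal AUC_0→9.25:
  [0→1.5]: (0.00+13.16)/2 × 1.5 = 9.87
  [1.5→2]: (13.16+13.08)/2 × 0.5 = 6.56
  [2→3.5]: (13.08+9.87)/2 × 1.5 = 17.2125
  [3.5→4.5]: (9.87+7.47)/2 × 1 = 8.67
  [4.5→8.5]: (7.47+2.03)/2 × 4 = 19.0
  [8.5→8.75]: (2.03+1.87)/2 × 0.25 = 0.4875
  [8.75→9.25]: (1.87+1.58)/2 × 0.5 = 0.8625
  Sum = 62.6625 mg/L·h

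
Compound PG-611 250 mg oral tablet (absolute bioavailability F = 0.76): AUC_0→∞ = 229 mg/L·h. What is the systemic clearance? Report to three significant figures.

CL = F × Dose / AUC_0→∞
   = 0.76 × 250 / 229 = 0.829694 L/h

CL = 0.830 L/h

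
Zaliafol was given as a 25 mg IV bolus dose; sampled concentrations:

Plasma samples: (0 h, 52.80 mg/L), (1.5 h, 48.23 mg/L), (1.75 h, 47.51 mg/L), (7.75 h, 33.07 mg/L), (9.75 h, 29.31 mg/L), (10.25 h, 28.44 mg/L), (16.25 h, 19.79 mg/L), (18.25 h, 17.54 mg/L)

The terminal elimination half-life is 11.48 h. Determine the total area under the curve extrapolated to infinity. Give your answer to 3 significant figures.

AUC = 879 mg/L·h

Trapezoidal AUC_0→18.25:
  [0→1.5]: (52.80+48.23)/2 × 1.5 = 75.7725
  [1.5→1.75]: (48.23+47.51)/2 × 0.25 = 11.9675
  [1.75→7.75]: (47.51+33.07)/2 × 6 = 241.74
  [7.75→9.75]: (33.07+29.31)/2 × 2 = 62.38
  [9.75→10.25]: (29.31+28.44)/2 × 0.5 = 14.4375
  [10.25→16.25]: (28.44+19.79)/2 × 6 = 144.69
  [16.25→18.25]: (19.79+17.54)/2 × 2 = 37.33
  Sum = 588.3175 mg/L·h
k_e = ln2 / t½ = 0.693147 / 11.48 = 0.0604 h^-1
Extrapolated tail: C_last / k_e = 17.54 / 0.0604 = 290.397
AUC_0→∞ = 588.3175 + 290.397 = 878.7145 mg/L·h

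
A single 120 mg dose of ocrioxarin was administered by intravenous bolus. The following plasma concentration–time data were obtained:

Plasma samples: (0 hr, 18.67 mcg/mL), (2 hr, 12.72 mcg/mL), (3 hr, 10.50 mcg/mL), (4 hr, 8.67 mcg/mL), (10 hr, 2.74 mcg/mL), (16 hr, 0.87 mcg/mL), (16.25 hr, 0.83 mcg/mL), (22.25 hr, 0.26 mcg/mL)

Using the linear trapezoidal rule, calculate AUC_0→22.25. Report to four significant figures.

Trapezoidal AUC_0→22.25:
  [0→2]: (18.67+12.72)/2 × 2 = 31.39
  [2→3]: (12.72+10.50)/2 × 1 = 11.61
  [3→4]: (10.50+8.67)/2 × 1 = 9.585
  [4→10]: (8.67+2.74)/2 × 6 = 34.23
  [10→16]: (2.74+0.87)/2 × 6 = 10.83
  [16→16.25]: (0.87+0.83)/2 × 0.25 = 0.2125
  [16.25→22.25]: (0.83+0.26)/2 × 6 = 3.27
  Sum = 101.1275 mcg/mL·hr

AUC = 101.1 mcg/mL·hr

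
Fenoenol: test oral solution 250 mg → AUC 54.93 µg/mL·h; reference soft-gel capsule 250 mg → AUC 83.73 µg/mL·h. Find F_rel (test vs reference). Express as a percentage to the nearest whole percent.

F_rel = (AUC_test/D_test) / (AUC_ref/D_ref)
      = (54.93/250) / (83.73/250)
      = 0.21972 / 0.33492 = 0.6560 = 65.60%

F_rel = 66%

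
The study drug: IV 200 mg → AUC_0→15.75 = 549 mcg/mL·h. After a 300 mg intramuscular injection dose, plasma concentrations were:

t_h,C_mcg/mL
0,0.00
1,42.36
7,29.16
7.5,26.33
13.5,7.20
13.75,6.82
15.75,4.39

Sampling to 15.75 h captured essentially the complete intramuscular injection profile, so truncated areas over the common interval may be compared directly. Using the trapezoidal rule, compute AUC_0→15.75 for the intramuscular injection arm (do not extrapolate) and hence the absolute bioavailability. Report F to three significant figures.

Trapezoidal AUC_0→15.75 (intramuscular injection):
  [0→1]: (0.00+42.36)/2 × 1 = 21.18
  [1→7]: (42.36+29.16)/2 × 6 = 214.56
  [7→7.5]: (29.16+26.33)/2 × 0.5 = 13.8725
  [7.5→13.5]: (26.33+7.20)/2 × 6 = 100.59
  [13.5→13.75]: (7.20+6.82)/2 × 0.25 = 1.7525
  [13.75→15.75]: (6.82+4.39)/2 × 2 = 11.21
  Sum = 363.165 mcg/mL·h
F = (AUC_ev/D_ev)/(AUC_iv/D_iv) = (363.165/300)/(549/200) = 1.21055/2.745 = 0.4410

F = 0.441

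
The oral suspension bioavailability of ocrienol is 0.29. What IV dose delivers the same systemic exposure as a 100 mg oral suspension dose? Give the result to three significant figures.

D_iv = 29.0 mg

Systemic exposure from an extravascular dose = F × D_ev, so the equivalent IV dose is F × D_ev.
D_iv = F × D_ev = 0.29 × 100 = 29 mg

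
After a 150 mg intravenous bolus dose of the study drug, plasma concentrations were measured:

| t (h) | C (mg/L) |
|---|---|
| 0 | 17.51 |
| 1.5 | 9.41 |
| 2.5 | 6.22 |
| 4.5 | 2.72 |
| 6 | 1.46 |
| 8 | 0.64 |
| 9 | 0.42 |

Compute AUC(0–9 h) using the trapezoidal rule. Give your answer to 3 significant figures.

AUC = 42.7 mg/L·h

Trapezoidal AUC_0→9:
  [0→1.5]: (17.51+9.41)/2 × 1.5 = 20.19
  [1.5→2.5]: (9.41+6.22)/2 × 1 = 7.815
  [2.5→4.5]: (6.22+2.72)/2 × 2 = 8.94
  [4.5→6]: (2.72+1.46)/2 × 1.5 = 3.135
  [6→8]: (1.46+0.64)/2 × 2 = 2.1
  [8→9]: (0.64+0.42)/2 × 1 = 0.53
  Sum = 42.71 mg/L·h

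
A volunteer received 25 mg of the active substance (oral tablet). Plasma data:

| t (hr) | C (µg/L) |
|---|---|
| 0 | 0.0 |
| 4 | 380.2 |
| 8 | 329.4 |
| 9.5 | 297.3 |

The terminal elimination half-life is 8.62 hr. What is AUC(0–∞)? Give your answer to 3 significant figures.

Trapezoidal AUC_0→9.5:
  [0→4]: (0.0+380.2)/2 × 4 = 760.4
  [4→8]: (380.2+329.4)/2 × 4 = 1419.2
  [8→9.5]: (329.4+297.3)/2 × 1.5 = 470.025
  Sum = 2649.625 µg/L·hr
k_e = ln2 / t½ = 0.693147 / 8.62 = 0.0804 hr^-1
Extrapolated tail: C_last / k_e = 297.3 / 0.0804 = 3697.761
AUC_0→∞ = 2649.625 + 3697.761 = 6347.386 µg/L·hr

AUC = 6350 µg/L·hr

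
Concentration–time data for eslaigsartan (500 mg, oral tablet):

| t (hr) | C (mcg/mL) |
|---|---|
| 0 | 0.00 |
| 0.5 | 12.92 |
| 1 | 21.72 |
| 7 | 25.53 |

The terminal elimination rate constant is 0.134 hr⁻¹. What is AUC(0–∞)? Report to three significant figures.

AUC = 344 mcg/mL·hr

Trapezoidal AUC_0→7:
  [0→0.5]: (0.00+12.92)/2 × 0.5 = 3.23
  [0.5→1]: (12.92+21.72)/2 × 0.5 = 8.66
  [1→7]: (21.72+25.53)/2 × 6 = 141.75
  Sum = 153.64 mcg/mL·hr
Extrapolated tail: C_last / k_e = 25.53 / 0.134 = 190.522
AUC_0→∞ = 153.64 + 190.522 = 344.162 mcg/mL·hr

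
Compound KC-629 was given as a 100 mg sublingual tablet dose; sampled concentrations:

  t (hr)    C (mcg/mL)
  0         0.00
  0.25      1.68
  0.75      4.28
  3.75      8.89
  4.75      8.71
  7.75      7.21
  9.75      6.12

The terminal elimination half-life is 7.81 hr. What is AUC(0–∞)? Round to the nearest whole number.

Trapezoidal AUC_0→9.75:
  [0→0.25]: (0.00+1.68)/2 × 0.25 = 0.21
  [0.25→0.75]: (1.68+4.28)/2 × 0.5 = 1.49
  [0.75→3.75]: (4.28+8.89)/2 × 3 = 19.755
  [3.75→4.75]: (8.89+8.71)/2 × 1 = 8.8
  [4.75→7.75]: (8.71+7.21)/2 × 3 = 23.88
  [7.75→9.75]: (7.21+6.12)/2 × 2 = 13.33
  Sum = 67.465 mcg/mL·hr
k_e = ln2 / t½ = 0.693147 / 7.81 = 0.0888 hr^-1
Extrapolated tail: C_last / k_e = 6.12 / 0.0888 = 68.919
AUC_0→∞ = 67.465 + 68.919 = 136.384 mcg/mL·hr

AUC = 136 mcg/mL·hr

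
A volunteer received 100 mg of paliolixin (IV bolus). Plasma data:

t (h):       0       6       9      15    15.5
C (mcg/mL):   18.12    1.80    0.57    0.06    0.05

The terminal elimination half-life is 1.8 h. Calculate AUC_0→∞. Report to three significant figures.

AUC = 65.4 mcg/mL·h

Trapezoidal AUC_0→15.5:
  [0→6]: (18.12+1.80)/2 × 6 = 59.76
  [6→9]: (1.80+0.57)/2 × 3 = 3.555
  [9→15]: (0.57+0.06)/2 × 6 = 1.89
  [15→15.5]: (0.06+0.05)/2 × 0.5 = 0.0275
  Sum = 65.2325 mcg/mL·h
k_e = ln2 / t½ = 0.693147 / 1.8 = 0.3851 h^-1
Extrapolated tail: C_last / k_e = 0.05 / 0.3851 = 0.130
AUC_0→∞ = 65.2325 + 0.130 = 65.3625 mcg/mL·h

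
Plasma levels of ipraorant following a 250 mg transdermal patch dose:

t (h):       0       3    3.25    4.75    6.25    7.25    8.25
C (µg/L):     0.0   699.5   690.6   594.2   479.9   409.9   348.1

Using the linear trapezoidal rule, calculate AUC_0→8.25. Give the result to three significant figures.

Trapezoidal AUC_0→8.25:
  [0→3]: (0.0+699.5)/2 × 3 = 1049.25
  [3→3.25]: (699.5+690.6)/2 × 0.25 = 173.7625
  [3.25→4.75]: (690.6+594.2)/2 × 1.5 = 963.6
  [4.75→6.25]: (594.2+479.9)/2 × 1.5 = 805.575
  [6.25→7.25]: (479.9+409.9)/2 × 1 = 444.9
  [7.25→8.25]: (409.9+348.1)/2 × 1 = 379.0
  Sum = 3816.0875 µg/L·h

AUC = 3820 µg/L·h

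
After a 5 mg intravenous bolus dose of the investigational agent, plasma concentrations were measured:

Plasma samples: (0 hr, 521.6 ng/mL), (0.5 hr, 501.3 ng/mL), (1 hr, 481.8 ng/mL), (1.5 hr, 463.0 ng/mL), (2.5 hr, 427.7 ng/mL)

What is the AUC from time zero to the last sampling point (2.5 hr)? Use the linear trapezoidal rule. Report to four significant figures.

AUC = 1183 ng/mL·hr

Trapezoidal AUC_0→2.5:
  [0→0.5]: (521.6+501.3)/2 × 0.5 = 255.725
  [0.5→1]: (501.3+481.8)/2 × 0.5 = 245.775
  [1→1.5]: (481.8+463.0)/2 × 0.5 = 236.2
  [1.5→2.5]: (463.0+427.7)/2 × 1 = 445.35
  Sum = 1183.05 ng/mL·hr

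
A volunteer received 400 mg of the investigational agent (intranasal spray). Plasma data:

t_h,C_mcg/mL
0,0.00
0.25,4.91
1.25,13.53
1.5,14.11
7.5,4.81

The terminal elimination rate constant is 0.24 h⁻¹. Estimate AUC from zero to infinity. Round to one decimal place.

Trapezoidal AUC_0→7.5:
  [0→0.25]: (0.00+4.91)/2 × 0.25 = 0.61375
  [0.25→1.25]: (4.91+13.53)/2 × 1 = 9.22
  [1.25→1.5]: (13.53+14.11)/2 × 0.25 = 3.455
  [1.5→7.5]: (14.11+4.81)/2 × 6 = 56.76
  Sum = 70.04875 mcg/mL·h
Extrapolated tail: C_last / k_e = 4.81 / 0.24 = 20.042
AUC_0→∞ = 70.04875 + 20.042 = 90.09075 mcg/mL·h

AUC = 90.1 mcg/mL·h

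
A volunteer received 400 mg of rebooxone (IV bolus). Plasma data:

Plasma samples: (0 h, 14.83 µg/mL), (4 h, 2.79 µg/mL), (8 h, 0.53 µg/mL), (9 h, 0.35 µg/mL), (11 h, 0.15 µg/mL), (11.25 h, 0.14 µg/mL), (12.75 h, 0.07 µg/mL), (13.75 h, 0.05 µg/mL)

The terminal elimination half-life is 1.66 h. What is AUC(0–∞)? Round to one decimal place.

AUC = 43.2 µg/mL·h

Trapezoidal AUC_0→13.75:
  [0→4]: (14.83+2.79)/2 × 4 = 35.24
  [4→8]: (2.79+0.53)/2 × 4 = 6.64
  [8→9]: (0.53+0.35)/2 × 1 = 0.44
  [9→11]: (0.35+0.15)/2 × 2 = 0.5
  [11→11.25]: (0.15+0.14)/2 × 0.25 = 0.03625
  [11.25→12.75]: (0.14+0.07)/2 × 1.5 = 0.1575
  [12.75→13.75]: (0.07+0.05)/2 × 1 = 0.06
  Sum = 43.07375 µg/mL·h
k_e = ln2 / t½ = 0.693147 / 1.66 = 0.4176 h^-1
Extrapolated tail: C_last / k_e = 0.05 / 0.4176 = 0.120
AUC_0→∞ = 43.07375 + 0.120 = 43.19375 µg/mL·h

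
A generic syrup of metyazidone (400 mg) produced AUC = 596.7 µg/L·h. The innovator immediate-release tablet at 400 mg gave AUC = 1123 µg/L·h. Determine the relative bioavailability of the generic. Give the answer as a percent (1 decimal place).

F_rel = (AUC_test/D_test) / (AUC_ref/D_ref)
      = (596.7/400) / (1123/400)
      = 1.49175 / 2.8075 = 0.5313 = 53.13%

F_rel = 53.1%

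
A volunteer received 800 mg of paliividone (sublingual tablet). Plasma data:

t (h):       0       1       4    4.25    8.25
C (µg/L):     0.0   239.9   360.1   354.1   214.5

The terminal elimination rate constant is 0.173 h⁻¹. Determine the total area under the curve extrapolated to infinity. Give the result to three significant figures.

Trapezoidal AUC_0→8.25:
  [0→1]: (0.0+239.9)/2 × 1 = 119.95
  [1→4]: (239.9+360.1)/2 × 3 = 900.0
  [4→4.25]: (360.1+354.1)/2 × 0.25 = 89.275
  [4.25→8.25]: (354.1+214.5)/2 × 4 = 1137.2
  Sum = 2246.425 µg/L·h
Extrapolated tail: C_last / k_e = 214.5 / 0.173 = 1239.884
AUC_0→∞ = 2246.425 + 1239.884 = 3486.309 µg/L·h

AUC = 3490 µg/L·h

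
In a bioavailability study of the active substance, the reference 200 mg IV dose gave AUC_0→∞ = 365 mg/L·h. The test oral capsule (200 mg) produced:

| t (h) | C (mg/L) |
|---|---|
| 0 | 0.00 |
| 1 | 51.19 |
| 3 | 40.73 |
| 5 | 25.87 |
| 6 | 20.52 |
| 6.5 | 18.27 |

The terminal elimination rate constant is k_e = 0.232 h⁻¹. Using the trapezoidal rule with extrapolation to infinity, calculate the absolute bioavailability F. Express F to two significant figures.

Trapezoidal AUC_0→6.5 (oral capsule):
  [0→1]: (0.00+51.19)/2 × 1 = 25.595
  [1→3]: (51.19+40.73)/2 × 2 = 91.92
  [3→5]: (40.73+25.87)/2 × 2 = 66.6
  [5→6]: (25.87+20.52)/2 × 1 = 23.195
  [6→6.5]: (20.52+18.27)/2 × 0.5 = 9.6975
  Sum = 217.0075 mg/L·h
Tail: C_last/k_e = 18.27/0.232 = 78.750
AUC_0→∞ (oral capsule) = 217.0075 + 78.750 = 295.7575 mg/L·h
F = (AUC_ev/D_ev)/(AUC_iv/D_iv) = (295.7575/200)/(365/200) = 1.4787875/1.825 = 0.8103

F = 0.81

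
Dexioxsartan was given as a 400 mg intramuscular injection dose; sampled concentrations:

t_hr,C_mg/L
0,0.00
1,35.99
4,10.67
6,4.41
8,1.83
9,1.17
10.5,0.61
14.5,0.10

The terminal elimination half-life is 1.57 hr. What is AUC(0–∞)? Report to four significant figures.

AUC = 113.8 mg/L·hr

Trapezoidal AUC_0→14.5:
  [0→1]: (0.00+35.99)/2 × 1 = 17.995
  [1→4]: (35.99+10.67)/2 × 3 = 69.99
  [4→6]: (10.67+4.41)/2 × 2 = 15.08
  [6→8]: (4.41+1.83)/2 × 2 = 6.24
  [8→9]: (1.83+1.17)/2 × 1 = 1.5
  [9→10.5]: (1.17+0.61)/2 × 1.5 = 1.335
  [10.5→14.5]: (0.61+0.10)/2 × 4 = 1.42
  Sum = 113.56 mg/L·hr
k_e = ln2 / t½ = 0.693147 / 1.57 = 0.4415 hr^-1
Extrapolated tail: C_last / k_e = 0.10 / 0.4415 = 0.227
AUC_0→∞ = 113.56 + 0.227 = 113.787 mg/L·hr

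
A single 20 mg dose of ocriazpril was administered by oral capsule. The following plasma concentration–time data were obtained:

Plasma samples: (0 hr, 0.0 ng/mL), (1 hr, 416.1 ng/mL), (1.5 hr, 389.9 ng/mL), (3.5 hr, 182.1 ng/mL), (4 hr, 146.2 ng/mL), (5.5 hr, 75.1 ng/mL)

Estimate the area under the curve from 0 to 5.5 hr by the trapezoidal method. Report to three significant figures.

Trapezoidal AUC_0→5.5:
  [0→1]: (0.0+416.1)/2 × 1 = 208.05
  [1→1.5]: (416.1+389.9)/2 × 0.5 = 201.5
  [1.5→3.5]: (389.9+182.1)/2 × 2 = 572.0
  [3.5→4]: (182.1+146.2)/2 × 0.5 = 82.075
  [4→5.5]: (146.2+75.1)/2 × 1.5 = 165.975
  Sum = 1229.6 ng/mL·hr

AUC = 1230 ng/mL·hr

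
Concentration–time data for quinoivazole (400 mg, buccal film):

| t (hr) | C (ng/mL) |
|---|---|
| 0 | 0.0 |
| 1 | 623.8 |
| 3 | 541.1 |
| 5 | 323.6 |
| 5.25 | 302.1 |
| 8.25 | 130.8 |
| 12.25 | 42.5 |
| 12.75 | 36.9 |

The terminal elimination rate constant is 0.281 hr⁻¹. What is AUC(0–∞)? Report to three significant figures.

Trapezoidal AUC_0→12.75:
  [0→1]: (0.0+623.8)/2 × 1 = 311.9
  [1→3]: (623.8+541.1)/2 × 2 = 1164.9
  [3→5]: (541.1+323.6)/2 × 2 = 864.7
  [5→5.25]: (323.6+302.1)/2 × 0.25 = 78.2125
  [5.25→8.25]: (302.1+130.8)/2 × 3 = 649.35
  [8.25→12.25]: (130.8+42.5)/2 × 4 = 346.6
  [12.25→12.75]: (42.5+36.9)/2 × 0.5 = 19.85
  Sum = 3435.5125 ng/mL·hr
Extrapolated tail: C_last / k_e = 36.9 / 0.281 = 131.317
AUC_0→∞ = 3435.5125 + 131.317 = 3566.8295 ng/mL·hr

AUC = 3570 ng/mL·hr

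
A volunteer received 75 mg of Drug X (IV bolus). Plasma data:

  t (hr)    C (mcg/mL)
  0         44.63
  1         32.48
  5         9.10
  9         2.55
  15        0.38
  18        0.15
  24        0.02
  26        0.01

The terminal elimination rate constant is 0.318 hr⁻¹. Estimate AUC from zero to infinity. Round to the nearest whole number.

AUC = 155 mcg/mL·hr

Trapezoidal AUC_0→26:
  [0→1]: (44.63+32.48)/2 × 1 = 38.555
  [1→5]: (32.48+9.10)/2 × 4 = 83.16
  [5→9]: (9.10+2.55)/2 × 4 = 23.3
  [9→15]: (2.55+0.38)/2 × 6 = 8.79
  [15→18]: (0.38+0.15)/2 × 3 = 0.795
  [18→24]: (0.15+0.02)/2 × 6 = 0.51
  [24→26]: (0.02+0.01)/2 × 2 = 0.03
  Sum = 155.14 mcg/mL·hr
Extrapolated tail: C_last / k_e = 0.01 / 0.318 = 0.031
AUC_0→∞ = 155.14 + 0.031 = 155.171 mcg/mL·hr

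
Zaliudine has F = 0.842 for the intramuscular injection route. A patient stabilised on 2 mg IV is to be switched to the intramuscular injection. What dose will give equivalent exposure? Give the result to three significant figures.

For equal systemic exposure: F × D_ev = D_iv
D_ev = D_iv / F = 2 / 0.842 = 2.3753 mg

D_intramuscular = 2.38 mg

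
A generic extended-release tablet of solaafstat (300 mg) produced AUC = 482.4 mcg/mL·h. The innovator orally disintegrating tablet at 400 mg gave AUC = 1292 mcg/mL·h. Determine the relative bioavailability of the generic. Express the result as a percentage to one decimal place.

F_rel = (AUC_test/D_test) / (AUC_ref/D_ref)
      = (482.4/300) / (1292/400)
      = 1.608 / 3.23 = 0.4978 = 49.78%

F_rel = 49.8%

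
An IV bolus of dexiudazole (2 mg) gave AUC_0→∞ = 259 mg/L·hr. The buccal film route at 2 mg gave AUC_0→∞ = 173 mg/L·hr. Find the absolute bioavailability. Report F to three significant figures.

F = 0.668

F = (AUC_ev / D_ev) / (AUC_iv / D_iv)
  = (173/2) / (259/2)
  = 86.5 / 129.5 = 0.6680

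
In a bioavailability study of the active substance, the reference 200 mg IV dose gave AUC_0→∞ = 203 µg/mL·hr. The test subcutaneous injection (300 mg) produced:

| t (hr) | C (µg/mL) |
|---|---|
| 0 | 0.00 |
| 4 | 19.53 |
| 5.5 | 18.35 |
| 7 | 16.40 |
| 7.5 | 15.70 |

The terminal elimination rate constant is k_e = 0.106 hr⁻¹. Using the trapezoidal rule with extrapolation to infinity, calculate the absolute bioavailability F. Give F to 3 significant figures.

Trapezoidal AUC_0→7.5 (subcutaneous injection):
  [0→4]: (0.00+19.53)/2 × 4 = 39.06
  [4→5.5]: (19.53+18.35)/2 × 1.5 = 28.41
  [5.5→7]: (18.35+16.40)/2 × 1.5 = 26.0625
  [7→7.5]: (16.40+15.70)/2 × 0.5 = 8.025
  Sum = 101.5575 µg/mL·hr
Tail: C_last/k_e = 15.70/0.106 = 148.113
AUC_0→∞ (subcutaneous injection) = 101.5575 + 148.113 = 249.6705 µg/mL·hr
F = (AUC_ev/D_ev)/(AUC_iv/D_iv) = (249.6705/300)/(203/200) = 0.832235/1.015 = 0.8199

F = 0.820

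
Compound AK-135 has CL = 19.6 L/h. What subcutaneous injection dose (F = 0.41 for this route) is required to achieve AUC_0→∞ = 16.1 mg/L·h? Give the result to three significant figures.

Dose = 770 mg

Dose = CL × AUC_0→∞ / F
     = 19.6 × 16.1 / 0.41 = 769.659 mg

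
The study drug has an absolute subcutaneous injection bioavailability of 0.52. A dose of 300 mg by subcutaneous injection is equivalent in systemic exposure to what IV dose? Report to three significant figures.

D_iv = 156 mg

Systemic exposure from an extravascular dose = F × D_ev, so the equivalent IV dose is F × D_ev.
D_iv = F × D_ev = 0.52 × 300 = 156 mg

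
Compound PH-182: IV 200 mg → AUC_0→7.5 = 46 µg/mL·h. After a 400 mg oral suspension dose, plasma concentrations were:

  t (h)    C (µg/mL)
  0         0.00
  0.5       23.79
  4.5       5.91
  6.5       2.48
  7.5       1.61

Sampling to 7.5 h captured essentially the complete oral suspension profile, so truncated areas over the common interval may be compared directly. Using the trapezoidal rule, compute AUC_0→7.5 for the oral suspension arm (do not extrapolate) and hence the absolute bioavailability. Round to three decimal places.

Trapezoidal AUC_0→7.5 (oral suspension):
  [0→0.5]: (0.00+23.79)/2 × 0.5 = 5.9475
  [0.5→4.5]: (23.79+5.91)/2 × 4 = 59.4
  [4.5→6.5]: (5.91+2.48)/2 × 2 = 8.39
  [6.5→7.5]: (2.48+1.61)/2 × 1 = 2.045
  Sum = 75.7825 µg/mL·h
F = (AUC_ev/D_ev)/(AUC_iv/D_iv) = (75.7825/400)/(46/200) = 0.18945625/0.23 = 0.8237

F = 0.824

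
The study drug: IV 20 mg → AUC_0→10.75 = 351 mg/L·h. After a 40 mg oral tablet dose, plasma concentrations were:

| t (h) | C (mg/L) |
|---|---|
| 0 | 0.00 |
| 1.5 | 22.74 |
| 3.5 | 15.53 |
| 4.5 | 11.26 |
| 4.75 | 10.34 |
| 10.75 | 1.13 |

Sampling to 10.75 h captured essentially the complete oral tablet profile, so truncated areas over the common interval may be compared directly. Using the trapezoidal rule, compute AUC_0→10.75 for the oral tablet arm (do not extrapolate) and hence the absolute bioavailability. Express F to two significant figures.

Trapezoidal AUC_0→10.75 (oral tablet):
  [0→1.5]: (0.00+22.74)/2 × 1.5 = 17.055
  [1.5→3.5]: (22.74+15.53)/2 × 2 = 38.27
  [3.5→4.5]: (15.53+11.26)/2 × 1 = 13.395
  [4.5→4.75]: (11.26+10.34)/2 × 0.25 = 2.7
  [4.75→10.75]: (10.34+1.13)/2 × 6 = 34.41
  Sum = 105.83 mg/L·h
F = (AUC_ev/D_ev)/(AUC_iv/D_iv) = (105.83/40)/(351/20) = 2.64575/17.55 = 0.1508

F = 0.15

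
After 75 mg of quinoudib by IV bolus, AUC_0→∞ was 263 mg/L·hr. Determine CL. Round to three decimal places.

CL = 0.285 L/hr

CL = Dose_iv / AUC_0→∞
   = 75 / 263 = 0.285171 L/hr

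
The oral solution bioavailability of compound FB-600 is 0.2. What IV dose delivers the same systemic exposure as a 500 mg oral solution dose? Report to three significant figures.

Systemic exposure from an extravascular dose = F × D_ev, so the equivalent IV dose is F × D_ev.
D_iv = F × D_ev = 0.2 × 500 = 100 mg

D_iv = 100 mg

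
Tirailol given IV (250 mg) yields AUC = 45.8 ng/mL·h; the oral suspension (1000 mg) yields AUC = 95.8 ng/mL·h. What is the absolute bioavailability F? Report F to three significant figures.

F = (AUC_ev / D_ev) / (AUC_iv / D_iv)
  = (95.8/1000) / (45.8/250)
  = 0.0958 / 0.1832 = 0.5229

F = 0.523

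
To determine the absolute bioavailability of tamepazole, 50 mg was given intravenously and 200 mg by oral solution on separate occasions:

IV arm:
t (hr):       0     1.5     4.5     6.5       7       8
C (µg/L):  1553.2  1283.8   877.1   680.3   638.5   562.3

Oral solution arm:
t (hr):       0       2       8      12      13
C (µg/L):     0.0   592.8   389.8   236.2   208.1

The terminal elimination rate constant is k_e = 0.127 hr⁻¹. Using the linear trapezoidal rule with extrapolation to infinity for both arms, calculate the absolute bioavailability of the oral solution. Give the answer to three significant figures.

F = 0.135

Trapezoidal AUC_0→8 (IV):
  [0→1.5]: (1553.2+1283.8)/2 × 1.5 = 2127.75
  [1.5→4.5]: (1283.8+877.1)/2 × 3 = 3241.35
  [4.5→6.5]: (877.1+680.3)/2 × 2 = 1557.4
  [6.5→7]: (680.3+638.5)/2 × 0.5 = 329.7
  [7→8]: (638.5+562.3)/2 × 1 = 600.4
  Sum = 7856.6 µg/L·hr
IV tail: 562.3/0.127 = 4427.559; AUC_iv,0→∞ = 7856.6 + 4427.559 = 12284.159 µg/L·hr
Trapezoidal AUC_0→13 (oral solution):
  [0→2]: (0.0+592.8)/2 × 2 = 592.8
  [2→8]: (592.8+389.8)/2 × 6 = 2947.8
  [8→12]: (389.8+236.2)/2 × 4 = 1252.0
  [12→13]: (236.2+208.1)/2 × 1 = 222.15
  Sum = 5014.75 µg/L·hr
oral solution tail: 208.1/0.127 = 1638.583; AUC_ev,0→∞ = 5014.75 + 1638.583 = 6653.333 µg/L·hr
F = (AUC_ev/D_ev)/(AUC_iv/D_iv) = (6653.333/200)/(12284.159/50) = 33.266665/245.68318 = 0.1354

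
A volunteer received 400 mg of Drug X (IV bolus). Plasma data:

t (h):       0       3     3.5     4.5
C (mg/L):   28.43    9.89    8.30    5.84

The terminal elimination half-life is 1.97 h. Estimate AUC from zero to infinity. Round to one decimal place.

Trapezoidal AUC_0→4.5:
  [0→3]: (28.43+9.89)/2 × 3 = 57.48
  [3→3.5]: (9.89+8.30)/2 × 0.5 = 4.5475
  [3.5→4.5]: (8.30+5.84)/2 × 1 = 7.07
  Sum = 69.0975 mg/L·h
k_e = ln2 / t½ = 0.693147 / 1.97 = 0.3519 h^-1
Extrapolated tail: C_last / k_e = 5.84 / 0.3519 = 16.596
AUC_0→∞ = 69.0975 + 16.596 = 85.6935 mg/L·h

AUC = 85.7 mg/L·h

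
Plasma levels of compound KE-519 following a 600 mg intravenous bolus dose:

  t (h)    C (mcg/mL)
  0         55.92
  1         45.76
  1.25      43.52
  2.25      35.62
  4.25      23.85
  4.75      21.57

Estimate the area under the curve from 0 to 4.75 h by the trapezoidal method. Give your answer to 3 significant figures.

Trapezoidal AUC_0→4.75:
  [0→1]: (55.92+45.76)/2 × 1 = 50.84
  [1→1.25]: (45.76+43.52)/2 × 0.25 = 11.16
  [1.25→2.25]: (43.52+35.62)/2 × 1 = 39.57
  [2.25→4.25]: (35.62+23.85)/2 × 2 = 59.47
  [4.25→4.75]: (23.85+21.57)/2 × 0.5 = 11.355
  Sum = 172.395 mcg/mL·h

AUC = 172 mcg/mL·h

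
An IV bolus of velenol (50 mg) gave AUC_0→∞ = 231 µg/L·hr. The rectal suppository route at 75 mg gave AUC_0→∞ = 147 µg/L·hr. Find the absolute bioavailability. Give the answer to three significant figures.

F = 0.424

F = (AUC_ev / D_ev) / (AUC_iv / D_iv)
  = (147/75) / (231/50)
  = 1.96 / 4.62 = 0.4242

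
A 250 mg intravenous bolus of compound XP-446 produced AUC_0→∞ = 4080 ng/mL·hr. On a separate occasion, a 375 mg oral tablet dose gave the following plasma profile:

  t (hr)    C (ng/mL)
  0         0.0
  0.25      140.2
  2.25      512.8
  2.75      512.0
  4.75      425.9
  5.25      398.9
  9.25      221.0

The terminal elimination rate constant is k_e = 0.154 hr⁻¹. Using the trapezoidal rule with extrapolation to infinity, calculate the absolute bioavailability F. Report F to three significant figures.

Trapezoidal AUC_0→9.25 (oral tablet):
  [0→0.25]: (0.0+140.2)/2 × 0.25 = 17.525
  [0.25→2.25]: (140.2+512.8)/2 × 2 = 653.0
  [2.25→2.75]: (512.8+512.0)/2 × 0.5 = 256.2
  [2.75→4.75]: (512.0+425.9)/2 × 2 = 937.9
  [4.75→5.25]: (425.9+398.9)/2 × 0.5 = 206.2
  [5.25→9.25]: (398.9+221.0)/2 × 4 = 1239.8
  Sum = 3310.625 ng/mL·hr
Tail: C_last/k_e = 221.0/0.154 = 1435.065
AUC_0→∞ (oral tablet) = 3310.625 + 1435.065 = 4745.69 ng/mL·hr
F = (AUC_ev/D_ev)/(AUC_iv/D_iv) = (4745.69/375)/(4080/250) = 12.6552/16.32 = 0.7754

F = 0.775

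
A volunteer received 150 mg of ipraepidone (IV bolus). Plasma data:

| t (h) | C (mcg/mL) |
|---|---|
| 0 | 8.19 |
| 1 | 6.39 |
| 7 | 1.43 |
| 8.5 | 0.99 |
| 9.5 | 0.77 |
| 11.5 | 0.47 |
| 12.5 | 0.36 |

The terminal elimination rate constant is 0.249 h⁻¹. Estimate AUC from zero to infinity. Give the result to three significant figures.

Trapezoidal AUC_0→12.5:
  [0→1]: (8.19+6.39)/2 × 1 = 7.29
  [1→7]: (6.39+1.43)/2 × 6 = 23.46
  [7→8.5]: (1.43+0.99)/2 × 1.5 = 1.815
  [8.5→9.5]: (0.99+0.77)/2 × 1 = 0.88
  [9.5→11.5]: (0.77+0.47)/2 × 2 = 1.24
  [11.5→12.5]: (0.47+0.36)/2 × 1 = 0.415
  Sum = 35.1 mcg/mL·h
Extrapolated tail: C_last / k_e = 0.36 / 0.249 = 1.446
AUC_0→∞ = 35.1 + 1.446 = 36.546 mcg/mL·h

AUC = 36.5 mcg/mL·h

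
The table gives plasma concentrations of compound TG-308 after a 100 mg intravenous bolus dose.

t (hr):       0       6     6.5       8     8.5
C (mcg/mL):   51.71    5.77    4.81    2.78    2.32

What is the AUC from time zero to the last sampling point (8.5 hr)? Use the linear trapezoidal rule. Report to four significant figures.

Trapezoidal AUC_0→8.5:
  [0→6]: (51.71+5.77)/2 × 6 = 172.44
  [6→6.5]: (5.77+4.81)/2 × 0.5 = 2.645
  [6.5→8]: (4.81+2.78)/2 × 1.5 = 5.6925
  [8→8.5]: (2.78+2.32)/2 × 0.5 = 1.275
  Sum = 182.0525 mcg/mL·hr

AUC = 182.1 mcg/mL·hr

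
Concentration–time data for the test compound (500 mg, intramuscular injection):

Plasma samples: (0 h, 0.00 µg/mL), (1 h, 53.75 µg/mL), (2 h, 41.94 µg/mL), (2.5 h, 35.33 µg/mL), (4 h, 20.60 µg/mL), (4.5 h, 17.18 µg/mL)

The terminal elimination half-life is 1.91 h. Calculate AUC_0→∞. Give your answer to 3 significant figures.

Trapezoidal AUC_0→4.5:
  [0→1]: (0.00+53.75)/2 × 1 = 26.875
  [1→2]: (53.75+41.94)/2 × 1 = 47.845
  [2→2.5]: (41.94+35.33)/2 × 0.5 = 19.3175
  [2.5→4]: (35.33+20.60)/2 × 1.5 = 41.9475
  [4→4.5]: (20.60+17.18)/2 × 0.5 = 9.445
  Sum = 145.43 µg/mL·h
k_e = ln2 / t½ = 0.693147 / 1.91 = 0.3629 h^-1
Extrapolated tail: C_last / k_e = 17.18 / 0.3629 = 47.341
AUC_0→∞ = 145.43 + 47.341 = 192.771 µg/mL·h

AUC = 193 µg/mL·h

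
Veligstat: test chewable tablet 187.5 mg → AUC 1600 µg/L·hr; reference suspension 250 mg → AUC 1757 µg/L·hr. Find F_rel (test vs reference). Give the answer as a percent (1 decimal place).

F_rel = (AUC_test/D_test) / (AUC_ref/D_ref)
      = (1600/187.5) / (1757/250)
      = 8.53333 / 7.028 = 1.2142 = 121.42%

F_rel = 121.4%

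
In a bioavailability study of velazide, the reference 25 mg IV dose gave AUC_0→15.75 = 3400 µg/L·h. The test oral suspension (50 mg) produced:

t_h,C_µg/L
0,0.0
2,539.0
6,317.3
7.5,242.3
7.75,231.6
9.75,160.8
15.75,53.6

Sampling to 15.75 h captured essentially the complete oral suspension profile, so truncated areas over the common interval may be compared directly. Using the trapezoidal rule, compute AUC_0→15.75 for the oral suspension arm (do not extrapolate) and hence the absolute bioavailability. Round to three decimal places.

Trapezoidal AUC_0→15.75 (oral suspension):
  [0→2]: (0.0+539.0)/2 × 2 = 539.0
  [2→6]: (539.0+317.3)/2 × 4 = 1712.6
  [6→7.5]: (317.3+242.3)/2 × 1.5 = 419.7
  [7.5→7.75]: (242.3+231.6)/2 × 0.25 = 59.2375
  [7.75→9.75]: (231.6+160.8)/2 × 2 = 392.4
  [9.75→15.75]: (160.8+53.6)/2 × 6 = 643.2
  Sum = 3766.1375 µg/L·h
F = (AUC_ev/D_ev)/(AUC_iv/D_iv) = (3766.1375/50)/(3400/25) = 75.32275/136 = 0.5538

F = 0.554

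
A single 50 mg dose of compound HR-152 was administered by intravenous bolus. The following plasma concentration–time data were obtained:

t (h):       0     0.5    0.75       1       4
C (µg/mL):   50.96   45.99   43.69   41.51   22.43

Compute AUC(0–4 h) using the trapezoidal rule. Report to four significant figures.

AUC = 142.0 µg/mL·h

Trapezoidal AUC_0→4:
  [0→0.5]: (50.96+45.99)/2 × 0.5 = 24.2375
  [0.5→0.75]: (45.99+43.69)/2 × 0.25 = 11.21
  [0.75→1]: (43.69+41.51)/2 × 0.25 = 10.65
  [1→4]: (41.51+22.43)/2 × 3 = 95.91
  Sum = 142.0075 µg/mL·h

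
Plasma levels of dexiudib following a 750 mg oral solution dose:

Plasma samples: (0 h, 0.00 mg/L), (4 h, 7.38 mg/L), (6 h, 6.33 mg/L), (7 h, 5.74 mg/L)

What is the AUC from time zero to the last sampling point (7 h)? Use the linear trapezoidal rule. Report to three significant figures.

AUC = 34.5 mg/L·h

Trapezoidal AUC_0→7:
  [0→4]: (0.00+7.38)/2 × 4 = 14.76
  [4→6]: (7.38+6.33)/2 × 2 = 13.71
  [6→7]: (6.33+5.74)/2 × 1 = 6.035
  Sum = 34.505 mg/L·h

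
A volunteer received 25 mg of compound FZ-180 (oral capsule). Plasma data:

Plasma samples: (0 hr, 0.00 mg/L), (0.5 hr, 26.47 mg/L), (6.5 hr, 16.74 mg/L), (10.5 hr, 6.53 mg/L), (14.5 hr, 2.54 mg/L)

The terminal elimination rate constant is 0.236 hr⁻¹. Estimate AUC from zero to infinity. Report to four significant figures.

AUC = 211.7 mg/L·hr

Trapezoidal AUC_0→14.5:
  [0→0.5]: (0.00+26.47)/2 × 0.5 = 6.6175
  [0.5→6.5]: (26.47+16.74)/2 × 6 = 129.63
  [6.5→10.5]: (16.74+6.53)/2 × 4 = 46.54
  [10.5→14.5]: (6.53+2.54)/2 × 4 = 18.14
  Sum = 200.9275 mg/L·hr
Extrapolated tail: C_last / k_e = 2.54 / 0.236 = 10.763
AUC_0→∞ = 200.9275 + 10.763 = 211.6905 mg/L·hr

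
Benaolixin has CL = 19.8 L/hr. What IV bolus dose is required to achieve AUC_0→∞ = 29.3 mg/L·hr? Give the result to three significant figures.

Dose = 580 mg

Dose_iv = CL × AUC_0→∞
     = 19.8 × 29.3 = 580.14 mg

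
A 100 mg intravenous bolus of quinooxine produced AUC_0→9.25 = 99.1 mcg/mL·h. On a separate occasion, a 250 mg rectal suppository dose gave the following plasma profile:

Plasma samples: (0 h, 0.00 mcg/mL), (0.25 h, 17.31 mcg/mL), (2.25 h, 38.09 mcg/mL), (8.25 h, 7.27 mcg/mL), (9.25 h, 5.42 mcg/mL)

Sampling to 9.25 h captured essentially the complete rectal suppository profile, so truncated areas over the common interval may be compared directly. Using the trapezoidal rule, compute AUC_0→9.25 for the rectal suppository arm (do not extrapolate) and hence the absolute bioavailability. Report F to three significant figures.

F = 0.807

Trapezoidal AUC_0→9.25 (rectal suppository):
  [0→0.25]: (0.00+17.31)/2 × 0.25 = 2.16375
  [0.25→2.25]: (17.31+38.09)/2 × 2 = 55.4
  [2.25→8.25]: (38.09+7.27)/2 × 6 = 136.08
  [8.25→9.25]: (7.27+5.42)/2 × 1 = 6.345
  Sum = 199.98875 mcg/mL·h
F = (AUC_ev/D_ev)/(AUC_iv/D_iv) = (199.98875/250)/(99.1/100) = 0.799955/0.991 = 0.8072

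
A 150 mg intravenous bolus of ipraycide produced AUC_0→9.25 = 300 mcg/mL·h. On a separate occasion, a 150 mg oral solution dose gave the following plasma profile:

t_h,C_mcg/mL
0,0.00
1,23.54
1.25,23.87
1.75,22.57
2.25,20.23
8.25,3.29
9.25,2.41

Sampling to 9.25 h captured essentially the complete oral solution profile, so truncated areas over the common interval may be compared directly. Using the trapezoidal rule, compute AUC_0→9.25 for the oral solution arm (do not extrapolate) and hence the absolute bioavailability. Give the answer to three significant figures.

F = 0.378

Trapezoidal AUC_0→9.25 (oral solution):
  [0→1]: (0.00+23.54)/2 × 1 = 11.77
  [1→1.25]: (23.54+23.87)/2 × 0.25 = 5.92625
  [1.25→1.75]: (23.87+22.57)/2 × 0.5 = 11.61
  [1.75→2.25]: (22.57+20.23)/2 × 0.5 = 10.7
  [2.25→8.25]: (20.23+3.29)/2 × 6 = 70.56
  [8.25→9.25]: (3.29+2.41)/2 × 1 = 2.85
  Sum = 113.41625 mcg/mL·h
F = (AUC_ev/D_ev)/(AUC_iv/D_iv) = (113.41625/150)/(300/150) = 0.756108/2 = 0.3781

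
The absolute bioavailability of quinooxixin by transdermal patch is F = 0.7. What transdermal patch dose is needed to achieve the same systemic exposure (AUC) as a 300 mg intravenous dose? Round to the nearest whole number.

D_transdermal = 429 mg

For equal systemic exposure: F × D_ev = D_iv
D_ev = D_iv / F = 300 / 0.7 = 428.571 mg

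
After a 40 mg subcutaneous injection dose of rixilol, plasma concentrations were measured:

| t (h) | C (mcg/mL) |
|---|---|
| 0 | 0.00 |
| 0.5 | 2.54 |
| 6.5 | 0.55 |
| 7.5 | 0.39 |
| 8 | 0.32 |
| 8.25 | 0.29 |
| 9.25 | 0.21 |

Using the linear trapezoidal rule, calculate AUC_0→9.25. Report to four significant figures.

AUC = 10.88 mcg/mL·h

Trapezoidal AUC_0→9.25:
  [0→0.5]: (0.00+2.54)/2 × 0.5 = 0.635
  [0.5→6.5]: (2.54+0.55)/2 × 6 = 9.27
  [6.5→7.5]: (0.55+0.39)/2 × 1 = 0.47
  [7.5→8]: (0.39+0.32)/2 × 0.5 = 0.1775
  [8→8.25]: (0.32+0.29)/2 × 0.25 = 0.07625
  [8.25→9.25]: (0.29+0.21)/2 × 1 = 0.25
  Sum = 10.87875 mcg/mL·h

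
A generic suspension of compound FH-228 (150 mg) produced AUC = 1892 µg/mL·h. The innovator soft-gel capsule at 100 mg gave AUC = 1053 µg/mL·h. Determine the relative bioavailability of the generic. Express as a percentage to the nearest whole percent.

F_rel = 120%

F_rel = (AUC_test/D_test) / (AUC_ref/D_ref)
      = (1892/150) / (1053/100)
      = 12.6133 / 10.53 = 1.1978 = 119.78%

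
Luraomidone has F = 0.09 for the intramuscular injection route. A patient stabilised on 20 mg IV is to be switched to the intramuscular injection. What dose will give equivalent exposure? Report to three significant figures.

D_intramuscular = 222 mg

For equal systemic exposure: F × D_ev = D_iv
D_ev = D_iv / F = 20 / 0.09 = 222.222 mg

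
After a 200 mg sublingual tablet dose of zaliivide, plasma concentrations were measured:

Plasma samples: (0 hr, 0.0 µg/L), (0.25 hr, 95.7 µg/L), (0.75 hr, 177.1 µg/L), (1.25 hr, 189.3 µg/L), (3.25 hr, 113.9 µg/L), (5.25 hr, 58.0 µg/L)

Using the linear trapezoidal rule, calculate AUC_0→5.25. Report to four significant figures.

AUC = 646.9 µg/L·hr

Trapezoidal AUC_0→5.25:
  [0→0.25]: (0.0+95.7)/2 × 0.25 = 11.9625
  [0.25→0.75]: (95.7+177.1)/2 × 0.5 = 68.2
  [0.75→1.25]: (177.1+189.3)/2 × 0.5 = 91.6
  [1.25→3.25]: (189.3+113.9)/2 × 2 = 303.2
  [3.25→5.25]: (113.9+58.0)/2 × 2 = 171.9
  Sum = 646.8625 µg/L·hr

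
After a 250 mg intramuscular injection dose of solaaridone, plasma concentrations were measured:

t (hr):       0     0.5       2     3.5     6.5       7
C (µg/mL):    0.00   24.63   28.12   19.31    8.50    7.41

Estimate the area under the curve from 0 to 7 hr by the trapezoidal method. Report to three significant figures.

AUC = 127 µg/mL·hr

Trapezoidal AUC_0→7:
  [0→0.5]: (0.00+24.63)/2 × 0.5 = 6.1575
  [0.5→2]: (24.63+28.12)/2 × 1.5 = 39.5625
  [2→3.5]: (28.12+19.31)/2 × 1.5 = 35.5725
  [3.5→6.5]: (19.31+8.50)/2 × 3 = 41.715
  [6.5→7]: (8.50+7.41)/2 × 0.5 = 3.9775
  Sum = 126.985 µg/mL·hr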